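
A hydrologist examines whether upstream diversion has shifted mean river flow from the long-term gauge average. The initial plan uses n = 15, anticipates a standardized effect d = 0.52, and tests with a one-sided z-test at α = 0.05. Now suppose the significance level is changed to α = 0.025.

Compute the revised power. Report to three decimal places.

Power ≈ 0.522

δ = d·√n = 0.52 × √15 = 2.0140 (unchanged). New critical value: z_{0.025} = 1.960.
Revised power = P(Z > 1.960 − δ) = Φ(0.054) = 0.5215.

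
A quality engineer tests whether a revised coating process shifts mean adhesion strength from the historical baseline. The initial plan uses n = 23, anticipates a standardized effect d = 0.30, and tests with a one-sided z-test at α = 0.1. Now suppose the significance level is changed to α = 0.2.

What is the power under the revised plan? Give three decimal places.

δ = d·√n = 0.30 × √23 = 1.4387 (unchanged). New critical value: z_{0.2} = 0.842.
Revised power = P(Z > 0.842 − δ) = Φ(0.597) = 0.7248.

Power ≈ 0.725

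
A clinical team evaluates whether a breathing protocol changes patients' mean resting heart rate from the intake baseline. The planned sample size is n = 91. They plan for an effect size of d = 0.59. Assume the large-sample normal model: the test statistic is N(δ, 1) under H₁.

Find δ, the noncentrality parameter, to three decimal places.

δ = d·√n = 0.59 × √91 = 5.6282

δ ≈ 5.628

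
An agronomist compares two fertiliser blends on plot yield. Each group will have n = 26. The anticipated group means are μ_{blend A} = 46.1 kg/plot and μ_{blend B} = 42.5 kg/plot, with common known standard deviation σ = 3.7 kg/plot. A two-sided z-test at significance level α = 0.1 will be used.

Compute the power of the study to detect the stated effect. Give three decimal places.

Power ≈ 0.969

Standardized effect: d = |μ_{blend A} − μ_{blend B}| / σ = |46.1 − 42.5| / 3.7 = 0.9730
Noncentrality parameter: δ = d·√(n/2) = 0.9730 × √(26/2) = 3.5081
Critical value for a two-sided test at α = 0.1: z_{α/2} = 1.645.
Power = Φ(δ − 1.645) + Φ(−δ − 1.645) = Φ(1.863) + Φ(-5.153) = 0.9688 + 0.0000 = 0.9688.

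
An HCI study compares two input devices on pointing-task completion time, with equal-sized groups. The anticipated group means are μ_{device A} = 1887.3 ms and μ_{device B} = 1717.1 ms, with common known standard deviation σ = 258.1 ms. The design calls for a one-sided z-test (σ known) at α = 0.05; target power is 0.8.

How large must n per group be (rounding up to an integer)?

Standardized effect: d = |μ_{device A} − μ_{device B}| / σ = |1887.3 − 1717.1| / 258.1 = 0.6594
For power 0.8 need Φ(δ − z_{0.05}) = 0.8, so δ = z_{0.05} + z_{0.20} = 1.645 + 0.842 = 2.486.
δ = d·√(n/2) ⇒ n = 2(δ/d)² = 2 × (2.486 / 0.6594)² = 28.44.
Round up to the next whole unit.

n = 29 per group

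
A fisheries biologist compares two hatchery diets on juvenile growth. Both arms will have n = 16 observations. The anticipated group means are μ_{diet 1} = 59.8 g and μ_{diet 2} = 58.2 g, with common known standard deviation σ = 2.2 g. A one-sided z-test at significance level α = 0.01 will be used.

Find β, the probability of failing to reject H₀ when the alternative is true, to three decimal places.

β ≈ 0.606

Standardized effect: d = |μ_{diet 1} − μ_{diet 2}| / σ = |59.8 − 58.2| / 2.2 = 0.7273
Noncentrality parameter: δ = d·√(n/2) = 0.7273 × √(16/2) = 2.0570
One-sided α = 0.01 → critical value z_{0.01} = 2.326.
Power = P(Z > 2.326 − δ) = Φ(-0.269) = 0.3938.
Type II error: β = 1 − power = 1 − 0.3938 = 0.6062.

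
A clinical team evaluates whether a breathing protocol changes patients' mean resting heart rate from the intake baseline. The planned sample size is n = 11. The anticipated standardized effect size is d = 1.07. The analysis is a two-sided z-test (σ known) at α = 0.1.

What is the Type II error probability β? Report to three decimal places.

β ≈ 0.028

Noncentrality parameter: δ = d·√n = 1.07 × √11 = 3.5488
Two-sided α = 0.1 → critical value z_{0.05} = 1.645.
Power = Φ(δ − 1.645) + Φ(−δ − 1.645) = Φ(1.904) + Φ(-5.194) = 0.9715 + 0.0000 = 0.9715.
Type II error: β = 1 − power = 1 − 0.9715 = 0.0285.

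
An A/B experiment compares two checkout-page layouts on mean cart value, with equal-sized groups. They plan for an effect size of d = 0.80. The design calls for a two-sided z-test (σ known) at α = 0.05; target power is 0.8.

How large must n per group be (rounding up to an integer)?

n = 25 per group

Set Φ(δ − 1.960) = 0.8; then δ − 1.960 = Φ⁻¹(0.8) = 0.842, giving δ = 2.802.
(The Φ(−δ − z_{α/2}) term is vanishingly small for δ > 0 and is dropped in the standard sample-size formula.)
δ = d·√(n/2) ⇒ n = 2(δ/d)² = 2 × (2.802 / 0.80)² = 24.53.
Round up to the next whole unit.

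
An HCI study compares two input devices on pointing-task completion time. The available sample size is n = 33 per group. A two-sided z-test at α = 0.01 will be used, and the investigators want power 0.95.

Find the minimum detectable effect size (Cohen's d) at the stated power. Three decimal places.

Required noncentrality: δ = z_{0.005} + z_{0.05} = 2.576 + 1.645 = 4.221.
(The second rejection-region term Φ(−δ − z_{α/2}) is negligible and dropped.)
δ = d·√(n/2) ⇒ d = δ/√(n/2) = 4.221/√(33/2) = 1.0391.

d ≈ 1.039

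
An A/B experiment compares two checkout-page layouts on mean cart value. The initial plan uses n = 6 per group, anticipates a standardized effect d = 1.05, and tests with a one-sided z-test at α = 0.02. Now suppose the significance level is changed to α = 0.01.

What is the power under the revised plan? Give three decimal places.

δ = d·√(n/2) = 1.05 × √(6/2) = 1.8187 (unchanged). New critical value: z_{0.01} = 2.326.
Revised power = Φ(δ − 2.326) = Φ(-0.508) = 0.3058.

Power ≈ 0.306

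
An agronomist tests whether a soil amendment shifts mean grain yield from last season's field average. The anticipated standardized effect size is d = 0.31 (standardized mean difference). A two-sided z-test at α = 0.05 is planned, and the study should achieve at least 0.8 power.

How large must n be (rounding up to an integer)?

For power 0.8 need Φ(δ − z_{0.025}) = 0.8, so δ = z_{0.025} + z_{0.20} = 1.960 + 0.842 = 2.802.
(For δ > 0 the lower-tail rejection region contributes negligibly to power, so the one-term inversion is standard.)
δ = d·√n ⇒ n = (δ/d)² = (2.802 / 0.31)² = 81.67.
Round up to the next whole unit.

n = 82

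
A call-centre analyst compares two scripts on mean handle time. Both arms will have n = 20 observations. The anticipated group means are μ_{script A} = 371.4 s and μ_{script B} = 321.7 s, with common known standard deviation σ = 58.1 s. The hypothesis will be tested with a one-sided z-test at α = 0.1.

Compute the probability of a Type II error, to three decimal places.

Standardized effect: d = |μ_{script A} − μ_{script B}| / σ = |371.4 − 321.7| / 58.1 = 0.8554
Noncentrality parameter: δ = d·√(n/2) = 0.8554 × √(20/2) = 2.7051
Critical value for a one-sided test at α = 0.1: z_α = 1.282.
Power = Φ(δ − 1.282) = Φ(1.424) = 0.9227.
Type II error: β = 1 − power = 1 − 0.9227 = 0.0773.

β ≈ 0.077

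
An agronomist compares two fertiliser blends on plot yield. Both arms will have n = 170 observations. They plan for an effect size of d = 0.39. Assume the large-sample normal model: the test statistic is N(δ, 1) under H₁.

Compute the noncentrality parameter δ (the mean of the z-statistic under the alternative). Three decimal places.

δ = d·√(n/2) = 0.39 × √(170/2) = 3.5956

δ ≈ 3.596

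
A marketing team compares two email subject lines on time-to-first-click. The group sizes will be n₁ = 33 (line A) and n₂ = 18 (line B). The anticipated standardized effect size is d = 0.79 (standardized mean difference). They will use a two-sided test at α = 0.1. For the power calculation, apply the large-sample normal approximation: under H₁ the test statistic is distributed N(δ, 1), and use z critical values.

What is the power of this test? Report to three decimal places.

Power ≈ 0.853

Noncentrality parameter: δ = d / √(1/n₁ + 1/n₂) = 0.79 / √(1/33 + 1/18) = 2.6961
Critical value for a two-sided test at α = 0.1: z_{α/2} = 1.645.
Power = Φ(δ − 1.645) + Φ(−δ − 1.645) = Φ(1.051) + Φ(-4.341) = 0.8534 + 0.0000 = 0.8534.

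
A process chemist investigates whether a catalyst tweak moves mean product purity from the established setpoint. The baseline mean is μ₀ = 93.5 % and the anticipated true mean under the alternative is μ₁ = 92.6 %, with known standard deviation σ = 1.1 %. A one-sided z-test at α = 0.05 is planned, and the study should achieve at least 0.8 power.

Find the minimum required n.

Standardized effect: d = |μ₁ − μ₀| / σ = |92.6 − 93.5| / 1.1 = 0.8182
For power 0.8 need Φ(δ − z_{0.05}) = 0.8, so δ = z_{0.05} + z_{0.20} = 1.645 + 0.842 = 2.486.
δ = d·√n ⇒ n = (δ/d)² = (2.486 / 0.8182)² = 9.24.
Rounding up, n = 10.

n = 10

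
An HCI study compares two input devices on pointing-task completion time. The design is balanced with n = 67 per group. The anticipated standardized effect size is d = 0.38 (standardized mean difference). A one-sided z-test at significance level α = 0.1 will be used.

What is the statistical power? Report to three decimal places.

Noncentrality parameter: λ = d·√(n/2) = 0.38 × √(67/2) = 2.1994
Critical value for a one-sided test at α = 0.1: z_α = 1.282.
Power = Φ(λ − 1.282) = Φ(0.918) = 0.8207.

Power ≈ 0.821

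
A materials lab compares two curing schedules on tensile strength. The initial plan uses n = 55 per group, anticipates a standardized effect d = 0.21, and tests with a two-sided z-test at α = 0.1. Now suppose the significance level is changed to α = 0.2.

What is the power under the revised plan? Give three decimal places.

Power ≈ 0.437

δ = d·√(n/2) = 0.21 × √(55/2) = 1.1012 (unchanged). New critical value: z_{0.1} = 1.282.
Revised power = Φ(δ − 1.282) + Φ(−δ − 1.282) = Φ(-0.180) + Φ(-2.383) = 0.4285 + 0.0086 = 0.4370.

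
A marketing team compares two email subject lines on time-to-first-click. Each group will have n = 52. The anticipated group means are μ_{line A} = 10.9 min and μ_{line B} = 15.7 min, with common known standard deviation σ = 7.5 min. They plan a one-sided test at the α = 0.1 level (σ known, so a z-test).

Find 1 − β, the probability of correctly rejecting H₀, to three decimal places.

Power ≈ 0.976

Standardized effect: d = |μ_{line A} − μ_{line B}| / σ = |10.9 − 15.7| / 7.5 = 0.6400
Noncentrality parameter: δ = d·√(n/2) = 0.6400 × √(52/2) = 3.2634
One-sided α = 0.1 → critical value z_{0.1} = 1.282.
Power = Φ(δ − 1.282) = Φ(1.982) = 0.9763.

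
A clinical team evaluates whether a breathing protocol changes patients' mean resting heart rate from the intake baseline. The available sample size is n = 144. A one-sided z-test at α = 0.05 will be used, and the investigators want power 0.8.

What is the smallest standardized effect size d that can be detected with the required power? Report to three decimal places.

Need Φ(δ − 1.645) = 0.8, so δ = 1.645 + 0.842 = 2.486.
δ = d·√n ⇒ d = δ/√n = 2.486/√144 = 0.2072.

d ≈ 0.207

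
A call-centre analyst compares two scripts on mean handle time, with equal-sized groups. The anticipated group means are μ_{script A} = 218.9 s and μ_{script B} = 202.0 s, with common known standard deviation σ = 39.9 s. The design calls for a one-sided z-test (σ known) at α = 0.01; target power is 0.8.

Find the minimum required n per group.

Standardized effect: d = |μ_{script A} − μ_{script B}| / σ = |218.9 − 202.0| / 39.9 = 0.4236
For power 0.8 need Φ(δ − z_{0.01}) = 0.8, so δ = z_{0.01} + z_{0.20} = 2.326 + 0.842 = 3.168.
δ = d·√(n/2) ⇒ n = 2(δ/d)² = 2 × (3.168 / 0.4236)² = 111.88.
Round up to the next whole unit.

n = 112 per group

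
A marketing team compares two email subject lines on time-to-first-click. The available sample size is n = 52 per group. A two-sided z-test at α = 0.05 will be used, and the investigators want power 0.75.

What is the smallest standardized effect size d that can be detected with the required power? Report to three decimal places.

Need Φ(δ − 1.960) = 0.75, so δ = 1.960 + 0.674 = 2.634.
(The second rejection-region term Φ(−δ − z_{α/2}) is negligible and dropped.)
δ = d·√(n/2) ⇒ d = δ/√(n/2) = 2.634/√(52/2) = 0.5167.

d ≈ 0.517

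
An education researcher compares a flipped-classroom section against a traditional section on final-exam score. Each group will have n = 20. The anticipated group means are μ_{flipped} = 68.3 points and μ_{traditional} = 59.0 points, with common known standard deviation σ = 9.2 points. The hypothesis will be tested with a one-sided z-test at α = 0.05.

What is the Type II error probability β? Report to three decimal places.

Standardized effect: d = |μ_{flipped} − μ_{traditional}| / σ = |68.3 − 59.0| / 9.2 = 1.0109
Noncentrality parameter: δ = d·√(n/2) = 1.0109 × √(20/2) = 3.1967
One-sided α = 0.05 → critical value z_{0.05} = 1.645.
Power = Φ(δ − 1.645) = Φ(1.552) = 0.9396.
Type II error: β = 1 − power = 1 − 0.9396 = 0.0604.

β ≈ 0.060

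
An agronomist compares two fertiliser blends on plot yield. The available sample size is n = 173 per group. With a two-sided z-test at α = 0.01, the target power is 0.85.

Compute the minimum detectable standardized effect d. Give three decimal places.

d ≈ 0.388

Need Φ(δ − 2.576) = 0.85, so δ = 2.576 + 1.036 = 3.612.
(Lower-tail contribution to power is negligible for δ > 0.)
δ = d·√(n/2) ⇒ d = δ/√(n/2) = 3.612/√(173/2) = 0.3884.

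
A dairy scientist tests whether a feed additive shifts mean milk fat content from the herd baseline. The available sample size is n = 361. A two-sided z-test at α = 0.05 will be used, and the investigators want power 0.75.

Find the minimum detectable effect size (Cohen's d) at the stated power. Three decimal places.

d ≈ 0.139

Need Φ(δ − 1.960) = 0.75, so δ = 1.960 + 0.674 = 2.634.
(The second rejection-region term Φ(−δ − z_{α/2}) is negligible and dropped.)
δ = d·√n ⇒ d = δ/√n = 2.634/√361 = 0.1387.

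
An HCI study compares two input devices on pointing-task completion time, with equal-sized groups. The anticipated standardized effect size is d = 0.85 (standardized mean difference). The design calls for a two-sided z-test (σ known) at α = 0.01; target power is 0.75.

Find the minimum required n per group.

For power 0.75 need Φ(δ − z_{0.005}) = 0.75, so δ = z_{0.005} + z_{0.25} = 2.576 + 0.674 = 3.250.
(Ignoring the negligible lower-tail rejection probability gives the usual closed-form inversion.)
δ = d·√(n/2) ⇒ n = 2(δ/d)² = 2 × (3.250 / 0.85)² = 29.24.
Rounding up, n = 30 per group.

n = 30 per group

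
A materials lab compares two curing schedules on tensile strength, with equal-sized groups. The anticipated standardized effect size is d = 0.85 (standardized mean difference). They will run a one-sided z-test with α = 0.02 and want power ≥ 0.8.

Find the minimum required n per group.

Set Φ(δ − 2.054) = 0.8; then δ − 2.054 = Φ⁻¹(0.8) = 0.842, giving δ = 2.895.
δ = d·√(n/2) ⇒ n = 2(δ/d)² = 2 × (2.895 / 0.85)² = 23.21.
Rounding up, n = 24 per group.

n = 24 per group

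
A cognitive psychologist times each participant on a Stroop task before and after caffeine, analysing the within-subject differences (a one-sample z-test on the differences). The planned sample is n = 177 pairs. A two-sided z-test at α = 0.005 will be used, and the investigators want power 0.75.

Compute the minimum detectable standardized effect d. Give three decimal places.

Need Φ(δ − 2.807) = 0.75, so δ = 2.807 + 0.674 = 3.482.
(Lower-tail contribution to power is negligible for δ > 0.)
δ = d·√n ⇒ d = δ/√n = 3.482/√177 = 0.2617.

d ≈ 0.262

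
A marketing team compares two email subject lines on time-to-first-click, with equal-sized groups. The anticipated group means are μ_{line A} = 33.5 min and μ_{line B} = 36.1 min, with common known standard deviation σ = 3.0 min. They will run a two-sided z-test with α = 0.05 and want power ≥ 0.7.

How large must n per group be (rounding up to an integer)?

Standardized effect: d = |μ_{line A} − μ_{line B}| / σ = |33.5 − 36.1| / 3.0 = 0.8667
Set Φ(δ − 1.960) = 0.7; then δ − 1.960 = Φ⁻¹(0.7) = 0.524, giving δ = 2.484.
(The Φ(−δ − z_{α/2}) term is vanishingly small for δ > 0 and is dropped in the standard sample-size formula.)
δ = d·√(n/2) ⇒ n = 2(δ/d)² = 2 × (2.484 / 0.8667)² = 16.43.
Rounding up, n = 17 per group.

n = 17 per group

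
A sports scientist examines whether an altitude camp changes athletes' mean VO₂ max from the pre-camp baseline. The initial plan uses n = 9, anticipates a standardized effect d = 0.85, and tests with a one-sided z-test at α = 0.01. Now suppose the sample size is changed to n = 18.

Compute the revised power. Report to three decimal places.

With n = 18: δ = d·√n = 0.85 × √18 = 3.6062. Critical value z_{0.01} = 2.326.
Revised power = P(Z > 2.326 − δ) = Φ(1.280) = 0.8997.

Power ≈ 0.900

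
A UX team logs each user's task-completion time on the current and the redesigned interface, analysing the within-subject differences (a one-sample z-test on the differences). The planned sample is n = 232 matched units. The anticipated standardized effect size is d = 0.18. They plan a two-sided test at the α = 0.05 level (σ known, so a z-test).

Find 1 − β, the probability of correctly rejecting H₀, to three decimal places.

Noncentrality parameter: δ = d·√n = 0.18 × √232 = 2.7417
Two-sided α = 0.05 → critical value z_{0.025} = 1.960.
Power = Φ(δ − 1.960) + Φ(−δ − 1.960) = Φ(0.782) + Φ(-4.702) = 0.7828 + 0.0000 = 0.7828.

Power ≈ 0.783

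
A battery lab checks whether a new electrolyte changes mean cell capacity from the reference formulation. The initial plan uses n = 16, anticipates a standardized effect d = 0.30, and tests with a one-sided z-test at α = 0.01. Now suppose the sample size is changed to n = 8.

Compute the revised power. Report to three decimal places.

Power ≈ 0.070

With n = 8: δ = d·√n = 0.30 × √8 = 0.8485. Critical value z_{0.01} = 2.326.
Revised power = P(Z > 2.326 − δ) = Φ(-1.478) = 0.0697.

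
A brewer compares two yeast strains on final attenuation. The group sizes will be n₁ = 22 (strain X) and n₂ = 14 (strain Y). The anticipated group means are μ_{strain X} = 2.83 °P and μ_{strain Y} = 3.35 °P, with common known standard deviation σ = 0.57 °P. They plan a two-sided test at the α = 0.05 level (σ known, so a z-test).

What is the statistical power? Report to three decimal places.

Power ≈ 0.761

Standardized effect: d = |μ_{strain X} − μ_{strain Y}| / σ = |2.83 − 3.35| / 0.57 = 0.9123
Noncentrality parameter: δ = d / √(1/n₁ + 1/n₂) = 0.9123 / √(1/22 + 1/14) = 2.6684
Critical value for a two-sided test at α = 0.05: z_{α/2} = 1.960.
Power = Φ(δ − 1.960) + Φ(−δ − 1.960) = Φ(0.708) + Φ(-4.628) = 0.7607 + 0.0000 = 0.7607.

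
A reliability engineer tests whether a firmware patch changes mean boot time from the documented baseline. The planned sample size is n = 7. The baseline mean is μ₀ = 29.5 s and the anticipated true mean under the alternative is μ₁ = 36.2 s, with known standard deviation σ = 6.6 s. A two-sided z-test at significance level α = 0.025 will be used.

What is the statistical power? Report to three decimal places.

Power ≈ 0.672

Standardized effect: d = |μ₁ − μ₀| / σ = |36.2 − 29.5| / 6.6 = 1.0152
Noncentrality parameter: δ = d·√n = 1.0152 × √7 = 2.6858
Two-sided α = 0.025 → critical value z_{0.0125} = 2.241.
Power = Φ(δ − 2.241) + Φ(−δ − 2.241) = Φ(0.444) + Φ(-4.927) = 0.6716 + 0.0000 = 0.6716.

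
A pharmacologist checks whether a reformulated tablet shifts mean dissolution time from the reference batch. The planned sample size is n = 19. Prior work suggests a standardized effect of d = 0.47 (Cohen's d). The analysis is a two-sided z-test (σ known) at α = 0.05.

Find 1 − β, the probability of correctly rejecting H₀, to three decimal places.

Noncentrality parameter: δ = d·√n = 0.47 × √19 = 2.0487
Critical value for a two-sided test at α = 0.05: z_{α/2} = 1.960.
Power = Φ(δ − 1.960) + Φ(−δ − 1.960) = Φ(0.089) + Φ(-4.009) = 0.5353 + 0.0000 = 0.5354.

Power ≈ 0.535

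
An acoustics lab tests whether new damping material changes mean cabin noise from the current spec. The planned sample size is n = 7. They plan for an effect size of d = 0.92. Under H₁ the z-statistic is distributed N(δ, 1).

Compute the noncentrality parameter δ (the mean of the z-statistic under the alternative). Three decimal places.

δ ≈ 2.434

The noncentrality parameter scales effect size by the design's sample-size factor: δ = d·√n = 0.92 × √7 = 2.4341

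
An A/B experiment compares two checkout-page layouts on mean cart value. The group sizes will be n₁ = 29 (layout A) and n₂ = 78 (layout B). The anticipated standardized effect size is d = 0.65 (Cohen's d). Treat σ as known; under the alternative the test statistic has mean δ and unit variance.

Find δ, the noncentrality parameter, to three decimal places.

δ ≈ 2.989

δ = d / √(1/n₁ + 1/n₂) = 0.65 / √(1/29 + 1/78) = 2.9886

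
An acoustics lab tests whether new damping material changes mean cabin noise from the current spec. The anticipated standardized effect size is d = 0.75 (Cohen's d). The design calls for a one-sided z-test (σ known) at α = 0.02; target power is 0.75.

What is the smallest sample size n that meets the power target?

For power 0.75 need Φ(δ − z_{0.02}) = 0.75, so δ = z_{0.02} + z_{0.25} = 2.054 + 0.674 = 2.728.
δ = d·√n ⇒ n = (δ/d)² = (2.728 / 0.75)² = 13.23.
Round up to the next whole unit.

n = 14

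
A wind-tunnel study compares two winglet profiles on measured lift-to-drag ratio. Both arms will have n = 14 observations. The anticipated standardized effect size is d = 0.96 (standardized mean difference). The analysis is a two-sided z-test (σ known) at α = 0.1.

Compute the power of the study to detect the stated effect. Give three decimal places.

Noncentrality parameter: δ = d·√(n/2) = 0.96 × √(14/2) = 2.5399
Critical value for a two-sided test at α = 0.1: z_{α/2} = 1.645.
Power = Φ(δ − 1.645) + Φ(−δ − 1.645) = Φ(0.895) + Φ(-4.185) = 0.8146 + 0.0000 = 0.8146.

Power ≈ 0.815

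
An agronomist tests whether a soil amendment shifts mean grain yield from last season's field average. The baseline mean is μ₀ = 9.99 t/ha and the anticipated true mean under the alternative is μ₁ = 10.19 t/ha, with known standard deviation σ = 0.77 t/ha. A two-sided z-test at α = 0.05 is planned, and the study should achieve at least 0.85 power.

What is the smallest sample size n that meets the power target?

n = 134

Standardized effect: d = |μ₁ − μ₀| / σ = |10.19 − 9.99| / 0.77 = 0.2597
Set Φ(δ − 1.960) = 0.85; then δ − 1.960 = Φ⁻¹(0.85) = 1.036, giving δ = 2.996.
(For δ > 0 the lower-tail rejection region contributes negligibly to power, so the one-term inversion is standard.)
δ = d·√n ⇒ n = (δ/d)² = (2.996 / 0.2597)² = 133.08.
Rounding up, n = 134.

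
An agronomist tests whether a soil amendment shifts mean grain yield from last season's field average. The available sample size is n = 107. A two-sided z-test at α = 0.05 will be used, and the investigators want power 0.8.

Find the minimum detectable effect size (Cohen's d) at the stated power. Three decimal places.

d ≈ 0.271

Required noncentrality: δ = z_{0.025} + z_{0.20} = 1.960 + 0.842 = 2.802.
(The second rejection-region term Φ(−δ − z_{α/2}) is negligible and dropped.)
δ = d·√n ⇒ d = δ/√n = 2.802/√107 = 0.2708.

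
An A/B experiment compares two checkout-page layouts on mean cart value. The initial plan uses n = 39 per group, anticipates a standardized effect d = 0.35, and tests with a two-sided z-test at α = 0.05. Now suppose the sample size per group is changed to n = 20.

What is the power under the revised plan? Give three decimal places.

With n = 20 per group: δ = d·√(n/2) = 0.35 × √(20/2) = 1.1068. Critical value z_{0.025} = 1.960.
Revised power = Φ(δ − 1.960) + Φ(−δ − 1.960) = Φ(-0.853) + Φ(-3.067) = 0.1968 + 0.0011 = 0.1979.

Power ≈ 0.198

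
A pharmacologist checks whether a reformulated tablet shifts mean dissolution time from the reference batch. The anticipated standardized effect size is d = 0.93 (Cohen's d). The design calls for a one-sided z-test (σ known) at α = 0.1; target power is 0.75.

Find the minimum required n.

Set Φ(δ − 1.282) = 0.75; then δ − 1.282 = Φ⁻¹(0.75) = 0.674, giving δ = 1.956.
δ = d·√n ⇒ n = (δ/d)² = (1.956 / 0.93)² = 4.42.
Round up to the next whole unit.

n = 5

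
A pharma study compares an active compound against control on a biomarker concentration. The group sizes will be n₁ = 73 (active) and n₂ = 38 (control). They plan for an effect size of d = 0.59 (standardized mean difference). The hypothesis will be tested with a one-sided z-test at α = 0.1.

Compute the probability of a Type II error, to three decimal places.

Noncentrality parameter: λ = d / √(1/n₁ + 1/n₂) = 0.59 / √(1/73 + 1/38) = 2.9495
One-sided α = 0.1 → critical value z_{0.1} = 1.282.
Power = P(Z > 1.282 − λ) = Φ(1.668) = 0.9523.
Type II error: β = 1 − power = 1 − 0.9523 = 0.0477.

β ≈ 0.048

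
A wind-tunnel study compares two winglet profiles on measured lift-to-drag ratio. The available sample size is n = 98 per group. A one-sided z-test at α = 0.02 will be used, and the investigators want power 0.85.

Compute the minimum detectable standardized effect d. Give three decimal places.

Required noncentrality: δ = z_{0.02} + z_{0.15} = 2.054 + 1.036 = 3.090.
δ = d·√(n/2) ⇒ d = δ/√(n/2) = 3.090/√(98/2) = 0.4415.

d ≈ 0.441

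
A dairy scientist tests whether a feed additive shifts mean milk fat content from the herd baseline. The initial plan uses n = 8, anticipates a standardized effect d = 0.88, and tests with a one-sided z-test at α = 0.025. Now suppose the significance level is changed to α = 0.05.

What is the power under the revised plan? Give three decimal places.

δ = d·√n = 0.88 × √8 = 2.4890 (unchanged). New critical value: z_{0.05} = 1.645.
Revised power = Φ(δ − 1.645) = Φ(0.844) = 0.8007.

Power ≈ 0.801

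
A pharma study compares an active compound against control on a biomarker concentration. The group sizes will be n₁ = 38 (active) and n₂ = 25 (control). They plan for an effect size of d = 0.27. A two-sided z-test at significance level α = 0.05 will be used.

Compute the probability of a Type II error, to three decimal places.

Noncentrality parameter: δ = d / √(1/n₁ + 1/n₂) = 0.27 / √(1/38 + 1/25) = 1.0485
Critical value for a two-sided test at α = 0.05: z_{α/2} = 1.960.
Power = Φ(δ − 1.960) + Φ(−δ − 1.960) = Φ(-0.911) + Φ(-3.008) = 0.1810 + 0.0013 = 0.1823.
Type II error: β = 1 − power = 1 − 0.1823 = 0.8177.

β ≈ 0.818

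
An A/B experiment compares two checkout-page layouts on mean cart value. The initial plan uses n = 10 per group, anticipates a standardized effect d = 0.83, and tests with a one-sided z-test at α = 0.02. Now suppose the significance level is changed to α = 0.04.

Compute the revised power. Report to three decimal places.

δ = d·√(n/2) = 0.83 × √(10/2) = 1.8559 (unchanged). New critical value: z_{0.04} = 1.751.
Revised power = Φ(δ − 1.751) = Φ(0.105) = 0.5419.

Power ≈ 0.542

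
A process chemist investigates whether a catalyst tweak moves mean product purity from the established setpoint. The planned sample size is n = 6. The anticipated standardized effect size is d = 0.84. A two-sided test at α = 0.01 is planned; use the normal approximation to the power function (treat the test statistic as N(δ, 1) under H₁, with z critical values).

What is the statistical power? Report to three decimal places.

Power ≈ 0.302

Noncentrality parameter: δ = d·√n = 0.84 × √6 = 2.0576
Critical value for a two-sided test at α = 0.01: z_{α/2} = 2.576.
Power = Φ(δ − 2.576) + Φ(−δ − 2.576) = Φ(-0.518) + Φ(-4.633) = 0.3021 + 0.0000 = 0.3021.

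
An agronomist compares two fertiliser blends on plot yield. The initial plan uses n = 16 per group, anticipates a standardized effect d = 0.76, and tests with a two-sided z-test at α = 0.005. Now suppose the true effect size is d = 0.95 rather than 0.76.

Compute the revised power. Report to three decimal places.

With d = 0.95: δ = d·√(n/2) = 0.95 × √(16/2) = 2.6870. Critical value z_{0.0025} = 2.807.
Revised power = Φ(δ − 2.807) + Φ(−δ − 2.807) = Φ(-0.120) + Φ(-5.494) = 0.4522 + 0.0000 = 0.4522.

Power ≈ 0.452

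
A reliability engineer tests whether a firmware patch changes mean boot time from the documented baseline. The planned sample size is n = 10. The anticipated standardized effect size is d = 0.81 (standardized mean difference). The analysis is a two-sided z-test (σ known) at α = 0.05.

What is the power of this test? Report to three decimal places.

Power ≈ 0.726

Noncentrality parameter: δ = d·√n = 0.81 × √10 = 2.5614
Critical value for a two-sided test at α = 0.05: z_{α/2} = 1.960.
Power = Φ(δ − 1.960) + Φ(−δ − 1.960) = Φ(0.601) + Φ(-4.521) = 0.7262 + 0.0000 = 0.7262.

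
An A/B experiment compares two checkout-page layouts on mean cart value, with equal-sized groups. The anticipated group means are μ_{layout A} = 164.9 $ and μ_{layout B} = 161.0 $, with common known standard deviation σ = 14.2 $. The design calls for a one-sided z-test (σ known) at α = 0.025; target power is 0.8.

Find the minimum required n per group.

Standardized effect: d = |μ_{layout A} − μ_{layout B}| / σ = |164.9 − 161.0| / 14.2 = 0.2746
For power 0.8 need Φ(δ − z_{0.025}) = 0.8, so δ = z_{0.025} + z_{0.20} = 1.960 + 0.842 = 2.802.
δ = d·√(n/2) ⇒ n = 2(δ/d)² = 2 × (2.802 / 0.2746)² = 208.11.
Round up to the next whole unit.

n = 209 per group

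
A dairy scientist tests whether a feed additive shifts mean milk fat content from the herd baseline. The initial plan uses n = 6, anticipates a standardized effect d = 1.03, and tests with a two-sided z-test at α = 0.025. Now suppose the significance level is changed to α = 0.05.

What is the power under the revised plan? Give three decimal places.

Power ≈ 0.713

δ = d·√n = 1.03 × √6 = 2.5230 (unchanged). New critical value: z_{0.025} = 1.960.
Revised power = Φ(δ − 1.960) + Φ(−δ − 1.960) = Φ(0.563) + Φ(-4.483) = 0.7133 + 0.0000 = 0.7133.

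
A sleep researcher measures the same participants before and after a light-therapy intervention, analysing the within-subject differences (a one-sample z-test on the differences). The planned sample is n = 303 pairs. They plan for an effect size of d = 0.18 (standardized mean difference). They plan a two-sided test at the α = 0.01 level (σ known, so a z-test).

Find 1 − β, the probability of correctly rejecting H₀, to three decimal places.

Power ≈ 0.711

Noncentrality parameter: δ = d·√n = 0.18 × √303 = 3.1332
Two-sided α = 0.01 → critical value z_{0.005} = 2.576.
Power = Φ(δ − 2.576) + Φ(−δ − 2.576) = Φ(0.557) + Φ(-5.709) = 0.7114 + 0.0000 = 0.7114.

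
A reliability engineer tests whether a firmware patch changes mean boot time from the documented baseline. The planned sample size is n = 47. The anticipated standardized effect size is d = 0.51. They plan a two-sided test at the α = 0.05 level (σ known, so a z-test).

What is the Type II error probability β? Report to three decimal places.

Noncentrality parameter: δ = d·√n = 0.51 × √47 = 3.4964
Critical value for a two-sided test at α = 0.05: z_{α/2} = 1.960.
Power = Φ(δ − 1.960) + Φ(−δ − 1.960) = Φ(1.536) + Φ(-5.456) = 0.9378 + 0.0000 = 0.9378.
Type II error: β = 1 − power = 1 − 0.9378 = 0.0622.

β ≈ 0.062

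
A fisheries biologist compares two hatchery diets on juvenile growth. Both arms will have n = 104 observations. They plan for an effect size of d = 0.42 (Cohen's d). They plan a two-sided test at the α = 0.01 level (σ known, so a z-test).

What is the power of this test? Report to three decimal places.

Power ≈ 0.675

Noncentrality parameter: δ = d·√(n/2) = 0.42 × √(104/2) = 3.0287
Two-sided α = 0.01 → critical value z_{0.005} = 2.576.
Power = Φ(δ − 2.576) + Φ(−δ − 2.576) = Φ(0.453) + Φ(-5.604) = 0.6747 + 0.0000 = 0.6747.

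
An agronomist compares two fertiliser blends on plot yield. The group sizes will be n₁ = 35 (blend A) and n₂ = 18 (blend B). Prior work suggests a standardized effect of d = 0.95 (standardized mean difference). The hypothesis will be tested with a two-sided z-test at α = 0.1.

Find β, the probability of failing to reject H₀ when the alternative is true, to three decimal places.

Noncentrality parameter: δ = d / √(1/n₁ + 1/n₂) = 0.95 / √(1/35 + 1/18) = 3.2753
Two-sided α = 0.1 → critical value z_{0.05} = 1.645.
Power = Φ(δ − 1.645) + Φ(−δ − 1.645) = Φ(1.630) + Φ(-4.920) = 0.9485 + 0.0000 = 0.9485.
Type II error: β = 1 − power = 1 − 0.9485 = 0.0515.

β ≈ 0.051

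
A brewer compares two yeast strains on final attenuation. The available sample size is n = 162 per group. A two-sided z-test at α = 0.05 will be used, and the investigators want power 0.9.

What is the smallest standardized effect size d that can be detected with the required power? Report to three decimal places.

d ≈ 0.360

Required noncentrality: δ = z_{0.025} + z_{0.10} = 1.960 + 1.282 = 3.242.
(The second rejection-region term Φ(−δ − z_{α/2}) is negligible and dropped.)
δ = d·√(n/2) ⇒ d = δ/√(n/2) = 3.242/√(162/2) = 0.3602.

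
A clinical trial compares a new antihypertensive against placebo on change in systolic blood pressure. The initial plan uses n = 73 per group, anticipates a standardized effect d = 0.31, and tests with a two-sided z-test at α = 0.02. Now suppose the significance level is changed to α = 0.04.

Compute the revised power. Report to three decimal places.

δ = d·√(n/2) = 0.31 × √(73/2) = 1.8729 (unchanged). New critical value: z_{0.02} = 2.054.
Revised power = Φ(δ − 2.054) + Φ(−δ − 2.054) = Φ(-0.181) + Φ(-3.927) = 0.4282 + 0.0000 = 0.4283.

Power ≈ 0.428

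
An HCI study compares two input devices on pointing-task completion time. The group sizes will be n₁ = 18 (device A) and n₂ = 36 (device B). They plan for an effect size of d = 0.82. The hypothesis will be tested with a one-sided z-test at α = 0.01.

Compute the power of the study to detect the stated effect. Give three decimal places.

Noncentrality parameter: δ = d / √(1/n₁ + 1/n₂) = 0.82 / √(1/18 + 1/36) = 2.8406
One-sided α = 0.01 → critical value z_{0.01} = 2.326.
Power = P(Z > 2.326 − δ) = Φ(0.514) = 0.6964.

Power ≈ 0.696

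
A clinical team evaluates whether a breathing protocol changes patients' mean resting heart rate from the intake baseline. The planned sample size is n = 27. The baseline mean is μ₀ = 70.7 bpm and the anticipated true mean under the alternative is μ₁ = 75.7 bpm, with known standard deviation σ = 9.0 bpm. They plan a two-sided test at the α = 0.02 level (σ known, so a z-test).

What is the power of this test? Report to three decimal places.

Standardized effect: d = |μ₁ − μ₀| / σ = |75.7 − 70.7| / 9.0 = 0.5556
Noncentrality parameter: δ = d·√n = 0.5556 × √27 = 2.8868
Critical value for a two-sided test at α = 0.02: z_{α/2} = 2.326.
Power = Φ(δ − 2.326) + Φ(−δ − 2.326) = Φ(0.560) + Φ(-5.213) = 0.7124 + 0.0000 = 0.7124.

Power ≈ 0.712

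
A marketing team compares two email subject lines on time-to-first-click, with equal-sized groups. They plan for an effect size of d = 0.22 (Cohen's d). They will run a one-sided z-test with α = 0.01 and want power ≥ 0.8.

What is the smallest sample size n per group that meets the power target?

Set Φ(δ − 2.326) = 0.8; then δ − 2.326 = Φ⁻¹(0.8) = 0.842, giving δ = 3.168.
δ = d·√(n/2) ⇒ n = 2(δ/d)² = 2 × (3.168 / 0.22)² = 414.71.
Round up to the next whole unit.

n = 415 per group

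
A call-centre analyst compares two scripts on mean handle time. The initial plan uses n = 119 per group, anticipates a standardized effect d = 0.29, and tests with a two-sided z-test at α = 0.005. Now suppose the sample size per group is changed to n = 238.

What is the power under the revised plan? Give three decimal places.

With n = 238 per group: δ = d·√(n/2) = 0.29 × √(238/2) = 3.1635. Critical value z_{0.0025} = 2.807.
Revised power = Φ(δ − 2.807) + Φ(−δ − 2.807) = Φ(0.356) + Φ(-5.971) = 0.6393 + 0.0000 = 0.6393.

Power ≈ 0.639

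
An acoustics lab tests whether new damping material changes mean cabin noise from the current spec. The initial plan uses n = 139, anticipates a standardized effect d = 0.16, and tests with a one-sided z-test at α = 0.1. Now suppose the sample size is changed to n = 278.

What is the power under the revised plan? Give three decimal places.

With n = 278: δ = d·√n = 0.16 × √278 = 2.6677. Critical value z_{0.1} = 1.282.
Revised power = P(Z > 1.282 − δ) = Φ(1.386) = 0.9172.

Power ≈ 0.917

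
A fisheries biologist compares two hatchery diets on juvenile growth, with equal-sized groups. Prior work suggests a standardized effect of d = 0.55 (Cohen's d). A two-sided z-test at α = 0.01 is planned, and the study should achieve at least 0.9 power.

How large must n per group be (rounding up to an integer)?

For power 0.9 need Φ(δ − z_{0.005}) = 0.9, so δ = z_{0.005} + z_{0.10} = 2.576 + 1.282 = 3.857.
(For δ > 0 the lower-tail rejection region contributes negligibly to power, so the one-term inversion is standard.)
δ = d·√(n/2) ⇒ n = 2(δ/d)² = 2 × (3.857 / 0.55)² = 98.38.
Round up to the next whole unit.

n = 99 per group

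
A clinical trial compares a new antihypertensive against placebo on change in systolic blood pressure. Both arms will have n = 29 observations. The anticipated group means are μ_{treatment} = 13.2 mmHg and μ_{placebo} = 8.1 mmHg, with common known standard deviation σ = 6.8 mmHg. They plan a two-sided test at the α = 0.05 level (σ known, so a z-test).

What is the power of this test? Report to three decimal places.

Power ≈ 0.815

Standardized effect: d = |μ_{treatment} − μ_{placebo}| / σ = |13.2 − 8.1| / 6.8 = 0.7500
Noncentrality parameter: δ = d·√(n/2) = 0.7500 × √(29/2) = 2.8559
Two-sided α = 0.05 → critical value z_{0.025} = 1.960.
Power = Φ(δ − 1.960) + Φ(−δ − 1.960) = Φ(0.896) + Φ(-4.816) = 0.8149 + 0.0000 = 0.8149.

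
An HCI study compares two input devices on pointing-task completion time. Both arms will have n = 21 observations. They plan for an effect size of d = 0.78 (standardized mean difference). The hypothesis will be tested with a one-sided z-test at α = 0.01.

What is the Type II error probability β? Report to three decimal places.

Noncentrality parameter: δ = d·√(n/2) = 0.78 × √(21/2) = 2.5275
One-sided α = 0.01 → critical value z_{0.01} = 2.326.
Power = P(Z > 2.326 − δ) = Φ(0.201) = 0.5797.
Type II error: β = 1 − power = 1 − 0.5797 = 0.4203.

β ≈ 0.420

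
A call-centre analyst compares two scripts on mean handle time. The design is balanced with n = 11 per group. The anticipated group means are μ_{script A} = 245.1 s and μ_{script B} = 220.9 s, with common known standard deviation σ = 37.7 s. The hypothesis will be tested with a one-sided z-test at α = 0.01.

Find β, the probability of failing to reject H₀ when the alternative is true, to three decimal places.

Standardized effect: d = |μ_{script A} − μ_{script B}| / σ = |245.1 − 220.9| / 37.7 = 0.6419
Noncentrality parameter: δ = d·√(n/2) = 0.6419 × √(11/2) = 1.5054
One-sided α = 0.01 → critical value z_{0.01} = 2.326.
Power = P(Z > 2.326 − δ) = Φ(-0.821) = 0.2058.
Type II error: β = 1 − power = 1 − 0.2058 = 0.7942.

β ≈ 0.794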